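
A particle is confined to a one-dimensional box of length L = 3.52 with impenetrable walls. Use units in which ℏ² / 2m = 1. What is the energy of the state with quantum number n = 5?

The infinite-well eigenfunctions ψ_n = √(2/L) sin(nπx/L) vanish at both walls, giving E_n = n²π²ℏ²/(2mL²).
E_5 = 5² × π² / (2 × 0.5 × 3.52²) = 19.91.

E = 19.9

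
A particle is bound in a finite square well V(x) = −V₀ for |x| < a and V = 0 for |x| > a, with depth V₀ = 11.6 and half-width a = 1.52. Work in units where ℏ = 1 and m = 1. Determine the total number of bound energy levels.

N = 5

The dimensionless depth is z₀ = a√(2mV₀)/ℏ = 1.52 × √(23.20) = 7.321.
The even/odd transcendental equations gain one root per π/2 in z₀, giving N = 1 + ⌊2z₀/π⌋ = 1 + ⌊4.661⌋ = 5.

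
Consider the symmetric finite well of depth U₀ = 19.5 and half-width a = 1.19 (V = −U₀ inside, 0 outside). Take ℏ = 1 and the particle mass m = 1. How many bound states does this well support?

The dimensionless depth is z₀ = a√(2mU₀)/ℏ = 1.19 × √(39.00) = 7.432.
The even/odd transcendental equations gain one root per π/2 in z₀, giving N = 1 + ⌊2z₀/π⌋ = 1 + ⌊4.731⌋ = 5.

N = 5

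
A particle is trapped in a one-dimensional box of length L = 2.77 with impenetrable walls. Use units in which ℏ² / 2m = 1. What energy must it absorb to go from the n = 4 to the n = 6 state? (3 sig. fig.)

E_n = n²π²ℏ²/(2mL²), so ΔE = (6² − 4²) π²ℏ²/(2mL²).
ΔE = 20 × π² / (2 × 0.5 × 2.77²) = 25.73.

ΔE = 25.7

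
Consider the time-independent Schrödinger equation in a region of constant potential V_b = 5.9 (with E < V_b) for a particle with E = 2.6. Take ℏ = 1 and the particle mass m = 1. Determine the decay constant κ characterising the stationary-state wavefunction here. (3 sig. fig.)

κ = 2.57

Since E < V_b the TISE in this region is ψ'' = κ²ψ with κ = √(2m(V_b − E))/ℏ.
κ = √(2 × 1 × 3.3) = 2.569.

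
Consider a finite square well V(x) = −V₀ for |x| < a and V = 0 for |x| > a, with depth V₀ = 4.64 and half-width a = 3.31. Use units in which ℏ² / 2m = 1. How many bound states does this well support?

N = 5

The dimensionless depth is z₀ = a√(2mV₀)/ℏ = 3.31 × √(4.640) = 7.130.
A new bound state (alternating even/odd) appears each time z₀ passes a multiple of π/2, so N = ⌊2z₀/π⌋ + 1 = ⌊4.539⌋ + 1 = 5.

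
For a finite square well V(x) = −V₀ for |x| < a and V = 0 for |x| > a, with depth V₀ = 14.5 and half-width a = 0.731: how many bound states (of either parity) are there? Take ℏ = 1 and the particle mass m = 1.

N = 3

Define the well-strength parameter z₀ = (a/ℏ)√(2mV₀) = 0.731 × √(2·1·14.5) = 3.937.
A new bound state (alternating even/odd) appears each time z₀ passes a multiple of π/2, so N = ⌊2z₀/π⌋ + 1 = ⌊2.506⌋ + 1 = 3.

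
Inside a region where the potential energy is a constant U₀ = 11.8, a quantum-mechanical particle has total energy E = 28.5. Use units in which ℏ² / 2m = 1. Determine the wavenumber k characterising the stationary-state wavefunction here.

With E > U₀ the solution is oscillatory, ψ ∝ e^{±ikx} with k = √(2m(E − U₀))/ℏ.
k = √(2 × 0.5 × 16.7) = 4.087.

k = 4.09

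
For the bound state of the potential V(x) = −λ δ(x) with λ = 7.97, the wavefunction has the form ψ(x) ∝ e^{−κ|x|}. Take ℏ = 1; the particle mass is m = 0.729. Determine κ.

κ = 5.81

Integrating the TISE across x = 0 gives the cusp condition ψ'(0⁺) − ψ'(0⁻) = −(2mλ/ℏ²)ψ(0).
With ψ ∝ e^{−κ|x|} this yields −2κ = −2mλ/ℏ², so κ = mλ/ℏ² = 5.810.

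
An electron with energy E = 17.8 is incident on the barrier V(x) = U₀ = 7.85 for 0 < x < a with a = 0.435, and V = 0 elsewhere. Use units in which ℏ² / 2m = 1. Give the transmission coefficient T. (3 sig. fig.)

E > U₀: inside the barrier k₂ = √(2m(E − U₀))/ℏ = 3.154, k₂a = 1.372.
Matching at both interfaces gives T⁻¹ = 1 + U₀² sin²(k₂a) / [4E(E − U₀)] = 1.084, hence T = 0.923.

T = 0.923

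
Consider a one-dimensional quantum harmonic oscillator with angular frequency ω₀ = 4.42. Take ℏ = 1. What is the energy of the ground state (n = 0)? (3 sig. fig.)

E = 2.21

The oscillator eigenvalues are E_n = ℏω₀(n + ½), so E_0 = 4.42 × 0.5 = 2.210.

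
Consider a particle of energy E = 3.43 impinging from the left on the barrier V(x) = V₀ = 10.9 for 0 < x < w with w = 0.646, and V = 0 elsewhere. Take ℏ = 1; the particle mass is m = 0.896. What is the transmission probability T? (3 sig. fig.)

Since E < V₀ the interior solution is evanescent with decay constant κ = √(2m(V₀ − E))/ℏ = 3.659.
κw = 2.364, sinh(κw) = 5.267.
The exact tunnelling result is T⁻¹ = 1 + V₀² sinh²(κw) / [4E(V₀ − E)] = 33.16, so T = 0.0302.

T = 0.0302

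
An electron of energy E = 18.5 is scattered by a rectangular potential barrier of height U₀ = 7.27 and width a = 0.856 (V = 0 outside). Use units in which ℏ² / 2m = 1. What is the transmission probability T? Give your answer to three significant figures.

T = 0.995

Above the barrier the interior wavenumber is k₂ = √(2m(E − U₀))/ℏ = 3.351, giving phase k₂a = 2.869.
T = [1 + U₀² sin²(k₂a) / (4E(E − U₀))]⁻¹ = 1/1.005 = 0.995.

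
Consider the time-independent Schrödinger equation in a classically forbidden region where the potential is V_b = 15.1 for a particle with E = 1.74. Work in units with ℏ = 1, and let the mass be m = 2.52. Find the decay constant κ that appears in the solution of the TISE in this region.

Since E < V_b the TISE in this region is ψ'' = κ²ψ with κ = √(2m(V_b − E))/ℏ.
κ = √(2 × 2.52 × 13.36) = 8.206.

κ = 8.21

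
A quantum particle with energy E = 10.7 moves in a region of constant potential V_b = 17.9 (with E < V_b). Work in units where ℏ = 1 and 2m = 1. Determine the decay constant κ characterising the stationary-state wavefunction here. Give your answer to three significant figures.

κ = 2.68

Since E < V_b the TISE in this region is ψ'' = κ²ψ with κ = √(2m(V_b − E))/ℏ.
κ = √(2 × 0.5 × 7.2) = 2.683.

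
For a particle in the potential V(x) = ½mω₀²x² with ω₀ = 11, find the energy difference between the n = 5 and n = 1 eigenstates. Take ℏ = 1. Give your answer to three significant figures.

ΔE = 44.0

E_n = ℏω₀(n + ½), so ΔE = (5 − 1) ℏω₀ = 4 × 11 = 44.00.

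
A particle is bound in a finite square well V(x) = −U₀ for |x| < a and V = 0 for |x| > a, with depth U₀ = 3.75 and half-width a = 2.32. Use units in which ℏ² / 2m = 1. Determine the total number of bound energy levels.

The dimensionless depth is z₀ = a√(2mU₀)/ℏ = 2.32 × √(3.750) = 4.493.
The even/odd transcendental equations gain one root per π/2 in z₀, giving N = 1 + ⌊2z₀/π⌋ = 1 + ⌊2.860⌋ = 3.

N = 3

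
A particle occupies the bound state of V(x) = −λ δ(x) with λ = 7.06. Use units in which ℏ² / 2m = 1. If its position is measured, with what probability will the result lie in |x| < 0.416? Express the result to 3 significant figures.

The normalised bound state is ψ = √κ e^{−κ|x|} with κ = mλ/ℏ² = 3.530.
P(|x| < d) = ∫_{−d}^{d} κ e^{−2κ|x|} dx = 1 − e^{−2κd} = 1 − e^{−2.937} = 0.9470.

P = 0.947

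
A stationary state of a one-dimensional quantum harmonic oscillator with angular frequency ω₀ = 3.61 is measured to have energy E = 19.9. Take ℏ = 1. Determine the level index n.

n = 5

Invert E_n = (n + ½)ℏω₀: n = E/ℏω₀ − ½ = 5.012, so n = 5.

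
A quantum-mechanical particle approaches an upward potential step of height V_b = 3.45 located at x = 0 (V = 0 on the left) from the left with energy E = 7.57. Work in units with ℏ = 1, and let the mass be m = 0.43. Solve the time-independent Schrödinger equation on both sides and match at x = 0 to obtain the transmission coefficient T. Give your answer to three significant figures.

On each side the TISE gives plane waves with k = √(2m(E − V))/ℏ: k₁ = √(2·0.43·7.57) = 2.552, k₂ = √(2·0.43·4.12) = 1.882.
Continuity of ψ and ψ′ at the step yields the reflection amplitude r = (k₁ − k₂)/(k₁ + k₂) = 0.1509; thus R = |r|² = 0.02278, T = 0.9772.

T = 0.977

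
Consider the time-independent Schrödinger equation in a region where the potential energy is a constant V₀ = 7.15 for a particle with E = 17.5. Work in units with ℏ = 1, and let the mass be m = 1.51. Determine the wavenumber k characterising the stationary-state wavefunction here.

With E > V₀ the solution is oscillatory, ψ ∝ e^{±ikx} with k = √(2m(E − V₀))/ℏ.
k = √(2 × 1.51 × 10.35) = 5.591.

k = 5.59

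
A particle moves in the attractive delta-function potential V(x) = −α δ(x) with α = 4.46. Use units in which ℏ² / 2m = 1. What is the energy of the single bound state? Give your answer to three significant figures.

E = -4.97

The bound state is ψ(x) = √κ e^{−κ|x|}. The derivative jump ψ'(0⁺) − ψ'(0⁻) = −(2mα/ℏ²)ψ(0) fixes κ = mα/ℏ² = 2.230.
Then E = −ℏ²κ²/(2m) = −mα²/(2ℏ²) = -4.973.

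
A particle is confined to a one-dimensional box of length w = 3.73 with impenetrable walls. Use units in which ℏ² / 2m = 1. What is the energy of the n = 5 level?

Requiring ψ(0) = ψ(w) = 0 quantises k = nπ/w, hence E_n = ℏ²k²/2m = n²π²ℏ²/(2mw²).
E_5 = 5² × π² / (2 × 0.5 × 3.73²) = 17.73.

E = 17.7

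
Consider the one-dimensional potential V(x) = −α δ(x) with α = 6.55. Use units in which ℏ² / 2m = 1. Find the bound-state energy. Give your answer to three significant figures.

E = -10.7

The bound state is ψ(x) = √κ e^{−κ|x|}. The derivative jump ψ'(0⁺) − ψ'(0⁻) = −(2mα/ℏ²)ψ(0) fixes κ = mα/ℏ² = 3.275.
Then E = −ℏ²κ²/(2m) = −mα²/(2ℏ²) = -10.73.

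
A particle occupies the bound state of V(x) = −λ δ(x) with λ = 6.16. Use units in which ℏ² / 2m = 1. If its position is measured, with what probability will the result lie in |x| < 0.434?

P = 0.931

The normalised bound state is ψ = √κ e^{−κ|x|} with κ = mλ/ℏ² = 3.080.
P(|x| < d) = ∫_{−d}^{d} κ e^{−2κ|x|} dx = 1 − e^{−2κd} = 1 − e^{−2.673} = 0.9310.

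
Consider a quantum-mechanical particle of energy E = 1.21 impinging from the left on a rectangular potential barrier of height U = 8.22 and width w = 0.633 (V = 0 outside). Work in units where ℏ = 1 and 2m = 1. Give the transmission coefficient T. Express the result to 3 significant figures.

E < U: inside the barrier ψ ∝ e^{±κx} with κ = √(2m(U − E))/ℏ = 2.648.
κw = 1.676, sinh(κw) = 2.578.
Matching ψ, ψ′ at both faces gives T = [1 + U² sinh²(κw) / (4E(U − E))]⁻¹ = 1/14.24 = 0.0702.

T = 0.0702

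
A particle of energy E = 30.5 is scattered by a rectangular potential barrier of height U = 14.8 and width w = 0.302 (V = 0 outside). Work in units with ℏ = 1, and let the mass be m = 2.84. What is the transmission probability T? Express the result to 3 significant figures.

T = 0.991

E > U: inside the barrier k₂ = √(2m(E − U))/ℏ = 9.443, k₂w = 2.852.
T = [1 + U² sin²(k₂w) / (4E(E − U))]⁻¹ = 1/1.009 = 0.991.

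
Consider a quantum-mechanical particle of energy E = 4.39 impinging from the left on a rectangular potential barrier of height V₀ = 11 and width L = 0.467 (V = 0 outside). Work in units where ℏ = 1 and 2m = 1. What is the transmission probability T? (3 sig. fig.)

E < V₀: inside the barrier ψ ∝ e^{±κx} with κ = √(2m(V₀ − E))/ℏ = 2.571.
κL = 1.201, sinh(κL) = 1.511.
Matching ψ, ψ′ at both faces gives T = [1 + V₀² sinh²(κL) / (4E(V₀ − E))]⁻¹ = 1/3.379 = 0.296.

T = 0.296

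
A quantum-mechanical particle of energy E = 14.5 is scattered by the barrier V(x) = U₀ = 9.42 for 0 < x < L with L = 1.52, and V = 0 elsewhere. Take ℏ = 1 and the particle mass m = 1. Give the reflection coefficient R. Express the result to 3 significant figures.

E > U₀: inside the barrier k₂ = √(2m(E − U₀))/ℏ = 3.187, k₂L = 4.845.
T = [1 + U₀² sin²(k₂L) / (4E(E − U₀))]⁻¹ = 1/1.296 = 0.772.
R = 1 − T = 0.228.

R = 0.228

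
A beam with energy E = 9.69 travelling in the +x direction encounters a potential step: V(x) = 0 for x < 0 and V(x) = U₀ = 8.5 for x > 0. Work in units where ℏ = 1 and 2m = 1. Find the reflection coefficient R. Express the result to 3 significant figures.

The wavenumbers are k₁ = √(2mE)/ℏ = 3.113 on the left and k₂ = √(2m(E − U₀))/ℏ = 1.091 on the right.
Matching ψ and ψ′ at x = 0 gives r = (k₁ − k₂)/(k₁ + k₂), so R = r² = 0.2314 and T = 1 − R = 0.7686.

R = 0.231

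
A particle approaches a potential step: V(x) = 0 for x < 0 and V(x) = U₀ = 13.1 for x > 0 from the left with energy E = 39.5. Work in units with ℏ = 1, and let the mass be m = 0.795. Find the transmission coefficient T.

T = 0.990

On each side the TISE gives plane waves with k = √(2m(E − V))/ℏ: k₁ = √(2·0.795·39.5) = 7.925, k₂ = √(2·0.795·26.4) = 6.479.
Matching ψ and ψ′ at x = 0 gives r = (k₁ − k₂)/(k₁ + k₂), so R = r² = 0.01008 and T = 1 − R = 0.9899.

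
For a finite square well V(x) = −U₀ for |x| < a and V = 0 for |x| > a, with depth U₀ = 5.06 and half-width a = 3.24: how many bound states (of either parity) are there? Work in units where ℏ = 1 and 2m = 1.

N = 5

The dimensionless depth is z₀ = a√(2mU₀)/ℏ = 3.24 × √(5.060) = 7.288.
A new bound state (alternating even/odd) appears each time z₀ passes a multiple of π/2, so N = ⌊2z₀/π⌋ + 1 = ⌊4.640⌋ + 1 = 5.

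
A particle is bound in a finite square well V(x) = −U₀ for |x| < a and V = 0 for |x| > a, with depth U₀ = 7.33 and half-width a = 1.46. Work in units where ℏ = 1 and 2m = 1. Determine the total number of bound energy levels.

N = 3

Define the well-strength parameter z₀ = (a/ℏ)√(2mU₀) = 1.46 × √(2·0.5·7.33) = 3.953.
A new bound state (alternating even/odd) appears each time z₀ passes a multiple of π/2, so N = ⌊2z₀/π⌋ + 1 = ⌊2.516⌋ + 1 = 3.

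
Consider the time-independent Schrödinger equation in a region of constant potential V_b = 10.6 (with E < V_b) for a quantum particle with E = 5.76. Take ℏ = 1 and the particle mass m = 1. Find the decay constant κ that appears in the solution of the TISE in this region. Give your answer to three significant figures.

κ = 3.11

Since E < V_b the TISE in this region is ψ'' = κ²ψ with κ = √(2m(V_b − E))/ℏ.
κ = √(2 × 1 × 4.84) = 3.111.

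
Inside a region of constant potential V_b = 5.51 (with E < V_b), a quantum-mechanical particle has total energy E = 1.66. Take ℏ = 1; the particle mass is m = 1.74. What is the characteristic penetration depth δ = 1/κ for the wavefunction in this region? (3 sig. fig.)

Since E < V_b the TISE in this region is ψ'' = κ²ψ with κ = √(2m(V_b − E))/ℏ.
κ = √(2 × 1.74 × 3.85) = 3.660. The penetration depth is δ = 1/κ = 0.273.

δ = 0.273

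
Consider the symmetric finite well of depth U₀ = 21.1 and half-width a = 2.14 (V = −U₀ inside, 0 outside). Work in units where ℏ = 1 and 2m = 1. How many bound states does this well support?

The dimensionless depth is z₀ = a√(2mU₀)/ℏ = 2.14 × √(21.10) = 9.830.
A new bound state (alternating even/odd) appears each time z₀ passes a multiple of π/2, so N = ⌊2z₀/π⌋ + 1 = ⌊6.258⌋ + 1 = 7.

N = 7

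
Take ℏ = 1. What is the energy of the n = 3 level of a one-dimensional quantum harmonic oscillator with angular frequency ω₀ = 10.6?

The oscillator eigenvalues are E_n = ℏω₀(n + ½), so E_3 = 10.6 × 3.5 = 37.10.

E = 37.1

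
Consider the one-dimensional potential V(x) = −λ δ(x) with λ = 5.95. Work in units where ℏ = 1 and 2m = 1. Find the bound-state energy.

For x ≠ 0 the bound state is ψ ∝ e^{−κ|x|}; integrating the TISE across the delta gives the cusp condition 2κ = 2mλ/ℏ², so κ = 2.975.
Then E = −ℏ²κ²/(2m) = −mλ²/(2ℏ²) = -8.851.

E = -8.85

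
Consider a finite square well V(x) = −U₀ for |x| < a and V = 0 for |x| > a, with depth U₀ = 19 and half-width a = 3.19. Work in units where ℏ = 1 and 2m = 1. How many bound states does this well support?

N = 9

Define the well-strength parameter z₀ = (a/ℏ)√(2mU₀) = 3.19 × √(2·0.5·19) = 13.90.
A new bound state (alternating even/odd) appears each time z₀ passes a multiple of π/2, so N = ⌊2z₀/π⌋ + 1 = ⌊8.852⌋ + 1 = 9.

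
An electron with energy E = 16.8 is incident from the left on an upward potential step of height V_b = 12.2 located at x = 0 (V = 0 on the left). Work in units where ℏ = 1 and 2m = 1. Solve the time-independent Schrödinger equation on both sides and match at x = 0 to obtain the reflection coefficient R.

R = 0.0979

On each side the TISE gives plane waves with k = √(2m(E − V))/ℏ: k₁ = √(2·½·16.8) = 4.099, k₂ = √(2·½·4.6) = 2.145.
Continuity of ψ and ψ′ at the step yields the reflection amplitude r = (k₁ − k₂)/(k₁ + k₂) = 0.3130; thus R = |r|² = 0.09795, T = 0.9021.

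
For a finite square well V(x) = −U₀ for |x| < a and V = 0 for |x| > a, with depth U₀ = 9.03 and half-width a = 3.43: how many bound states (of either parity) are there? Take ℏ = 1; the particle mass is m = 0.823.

Define the well-strength parameter z₀ = (a/ℏ)√(2mU₀) = 3.43 × √(2·0.823·9.03) = 13.22.
A new bound state (alternating even/odd) appears each time z₀ passes a multiple of π/2, so N = ⌊2z₀/π⌋ + 1 = ⌊8.418⌋ + 1 = 9.

N = 9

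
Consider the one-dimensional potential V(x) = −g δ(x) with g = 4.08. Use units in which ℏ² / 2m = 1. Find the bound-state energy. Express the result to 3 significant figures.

E = -4.16

For x ≠ 0 the bound state is ψ ∝ e^{−κ|x|}; integrating the TISE across the delta gives the cusp condition 2κ = 2mg/ℏ², so κ = 2.040.
Then E = −ℏ²κ²/(2m) = −mg²/(2ℏ²) = -4.162.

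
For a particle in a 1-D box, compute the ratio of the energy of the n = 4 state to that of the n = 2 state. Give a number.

4

E_n = n²π²ℏ²/(2mL²) so the ratio is n₂²/n₁² = 16/4 = 4.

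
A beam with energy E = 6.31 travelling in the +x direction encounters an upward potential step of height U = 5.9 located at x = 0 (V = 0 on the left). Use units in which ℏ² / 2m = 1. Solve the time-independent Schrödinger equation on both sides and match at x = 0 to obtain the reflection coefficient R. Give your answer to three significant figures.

R = 0.353

The wavenumbers are k₁ = √(2mE)/ℏ = 2.512 on the left and k₂ = √(2m(E − U))/ℏ = 0.6403 on the right.
Matching ψ and ψ′ at x = 0 gives r = (k₁ − k₂)/(k₁ + k₂), so R = r² = 0.3525 and T = 1 − R = 0.6475.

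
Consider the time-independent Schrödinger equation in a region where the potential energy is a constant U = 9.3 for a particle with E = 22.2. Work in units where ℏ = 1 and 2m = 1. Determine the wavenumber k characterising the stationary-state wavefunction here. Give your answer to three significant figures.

With E > U the solution is oscillatory, ψ ∝ e^{±ikx} with k = √(2m(E − U))/ℏ.
k = √(2 × 0.5 × 12.9) = 3.592.

k = 3.59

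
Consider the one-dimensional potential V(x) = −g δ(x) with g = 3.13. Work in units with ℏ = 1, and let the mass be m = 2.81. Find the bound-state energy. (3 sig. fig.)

The bound state is ψ(x) = √κ e^{−κ|x|}. The derivative jump ψ'(0⁺) − ψ'(0⁻) = −(2mg/ℏ²)ψ(0) fixes κ = mg/ℏ² = 8.795.
Then E = −ℏ²κ²/(2m) = −mg²/(2ℏ²) = -13.76.

E = -13.8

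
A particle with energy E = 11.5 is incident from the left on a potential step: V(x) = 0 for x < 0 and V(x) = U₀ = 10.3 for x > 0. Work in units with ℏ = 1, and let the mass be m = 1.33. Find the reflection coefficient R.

R = 0.262

On each side the TISE gives plane waves with k = √(2m(E − V))/ℏ: k₁ = √(2·1.33·11.5) = 5.531, k₂ = √(2·1.33·1.2) = 1.787.
Continuity of ψ and ψ′ at the step yields the reflection amplitude r = (k₁ − k₂)/(k₁ + k₂) = 0.5117; thus R = |r|² = 0.2618, T = 0.7382.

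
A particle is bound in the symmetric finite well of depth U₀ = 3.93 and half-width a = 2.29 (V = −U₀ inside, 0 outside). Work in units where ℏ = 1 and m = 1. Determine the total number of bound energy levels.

The dimensionless depth is z₀ = a√(2mU₀)/ℏ = 2.29 × √(7.860) = 6.420.
A new bound state (alternating even/odd) appears each time z₀ passes a multiple of π/2, so N = ⌊2z₀/π⌋ + 1 = ⌊4.087⌋ + 1 = 5.

N = 5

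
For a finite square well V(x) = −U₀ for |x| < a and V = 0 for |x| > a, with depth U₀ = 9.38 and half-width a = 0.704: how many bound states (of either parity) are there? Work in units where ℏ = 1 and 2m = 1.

The dimensionless depth is z₀ = a√(2mU₀)/ℏ = 0.704 × √(9.380) = 2.156.
The even/odd transcendental equations gain one root per π/2 in z₀, giving N = 1 + ⌊2z₀/π⌋ = 1 + ⌊1.373⌋ = 2.

N = 2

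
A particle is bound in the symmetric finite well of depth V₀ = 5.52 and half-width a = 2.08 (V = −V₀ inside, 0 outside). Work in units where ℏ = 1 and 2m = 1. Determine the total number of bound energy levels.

Define the well-strength parameter z₀ = (a/ℏ)√(2mV₀) = 2.08 × √(2·0.5·5.52) = 4.887.
The even/odd transcendental equations gain one root per π/2 in z₀, giving N = 1 + ⌊2z₀/π⌋ = 1 + ⌊3.111⌋ = 4.

N = 4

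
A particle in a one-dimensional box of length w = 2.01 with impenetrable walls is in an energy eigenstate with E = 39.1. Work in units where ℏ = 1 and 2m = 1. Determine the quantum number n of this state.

n = 4

From E_n = n²π²ℏ²/(2mw²) invert to n = √(2mw²E)/(πℏ).
n = (2.01/π) × √(2 × 0.5 × 39.1) = 4.001 → n = 4.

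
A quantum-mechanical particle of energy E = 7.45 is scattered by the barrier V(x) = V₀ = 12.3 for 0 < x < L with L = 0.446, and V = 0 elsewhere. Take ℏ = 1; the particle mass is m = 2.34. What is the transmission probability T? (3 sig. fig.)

T = 0.0531

E < V₀: inside the barrier ψ ∝ e^{±κx} with κ = √(2m(V₀ − E))/ℏ = 4.764.
κL = 2.125, sinh(κL) = 4.126.
The exact tunnelling result is T⁻¹ = 1 + V₀² sinh²(κL) / [4E(V₀ − E)] = 18.82, so T = 0.0531.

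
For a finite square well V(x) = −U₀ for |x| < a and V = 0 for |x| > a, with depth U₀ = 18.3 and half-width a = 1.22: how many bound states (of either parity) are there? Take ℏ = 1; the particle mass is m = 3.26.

Define the well-strength parameter z₀ = (a/ℏ)√(2mU₀) = 1.22 × √(2·3.26·18.3) = 13.33.
The even/odd transcendental equations gain one root per π/2 in z₀, giving N = 1 + ⌊2z₀/π⌋ = 1 + ⌊8.484⌋ = 9.

N = 9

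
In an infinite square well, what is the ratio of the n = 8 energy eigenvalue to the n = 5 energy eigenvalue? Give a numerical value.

Since E_n ∝ n², the ratio is (8/5)² = 2.56.

2.56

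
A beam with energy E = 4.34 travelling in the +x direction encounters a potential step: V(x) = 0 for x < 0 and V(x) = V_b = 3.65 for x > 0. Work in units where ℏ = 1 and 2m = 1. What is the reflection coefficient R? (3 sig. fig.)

The wavenumbers are k₁ = √(2mE)/ℏ = 2.083 on the left and k₂ = √(2m(E − V_b))/ℏ = 0.8307 on the right.
Matching ψ and ψ′ at x = 0 gives r = (k₁ − k₂)/(k₁ + k₂), so R = r² = 0.1848 and T = 1 − R = 0.8152.

R = 0.185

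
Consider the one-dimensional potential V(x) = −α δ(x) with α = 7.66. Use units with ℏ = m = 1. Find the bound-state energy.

The bound state is ψ(x) = √κ e^{−κ|x|}. The derivative jump ψ'(0⁺) − ψ'(0⁻) = −(2mα/ℏ²)ψ(0) fixes κ = mα/ℏ² = 7.660.
Then E = −ℏ²κ²/(2m) = −mα²/(2ℏ²) = -29.34.

E = -29.3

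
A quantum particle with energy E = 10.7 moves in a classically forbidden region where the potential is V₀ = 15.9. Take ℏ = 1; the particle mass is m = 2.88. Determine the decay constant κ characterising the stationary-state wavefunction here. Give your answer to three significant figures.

Since E < V₀ the TISE in this region is ψ'' = κ²ψ with κ = √(2m(V₀ − E))/ℏ.
κ = √(2 × 2.88 × 5.2) = 5.473.

κ = 5.47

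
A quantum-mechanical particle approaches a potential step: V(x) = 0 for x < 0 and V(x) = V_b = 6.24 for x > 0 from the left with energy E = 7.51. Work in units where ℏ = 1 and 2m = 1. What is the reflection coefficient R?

R = 0.174

On each side the TISE gives plane waves with k = √(2m(E − V))/ℏ: k₁ = √(2·½·7.51) = 2.740, k₂ = √(2·½·1.27) = 1.127.
Continuity of ψ and ψ′ at the step yields the reflection amplitude r = (k₁ − k₂)/(k₁ + k₂) = 0.4172; thus R = |r|² = 0.1741, T = 0.8259.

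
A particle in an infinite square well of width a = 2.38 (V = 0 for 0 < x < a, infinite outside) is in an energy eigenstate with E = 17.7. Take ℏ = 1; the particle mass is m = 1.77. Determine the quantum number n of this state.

From E_n = n²π²ℏ²/(2ma²) invert to n = √(2ma²E)/(πℏ).
n = (2.38/π) × √(2 × 1.77 × 17.7) = 5.997 → n = 6.

n = 6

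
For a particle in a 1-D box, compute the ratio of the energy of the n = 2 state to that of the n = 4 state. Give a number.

E_n = n²π²ℏ²/(2mL²) so the ratio is n₂²/n₁² = 4/16 = 0.25.

0.25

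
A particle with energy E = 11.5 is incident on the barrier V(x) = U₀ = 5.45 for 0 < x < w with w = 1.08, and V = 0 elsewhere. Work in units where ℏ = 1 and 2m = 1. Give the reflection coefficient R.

R = 0.0227

E > U₀: inside the barrier k₂ = √(2m(E − U₀))/ℏ = 2.460, k₂w = 2.656.
Matching at both interfaces gives T⁻¹ = 1 + U₀² sin²(k₂w) / [4E(E − U₀)] = 1.023, hence T = 0.977.
R = 1 − T = 0.0227.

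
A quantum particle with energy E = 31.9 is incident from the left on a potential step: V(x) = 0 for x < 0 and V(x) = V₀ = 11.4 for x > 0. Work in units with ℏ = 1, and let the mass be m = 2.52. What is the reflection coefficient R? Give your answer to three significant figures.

R = 0.0121

The wavenumbers are k₁ = √(2mE)/ℏ = 12.68 on the left and k₂ = √(2m(E − V₀))/ℏ = 10.16 on the right.
Matching ψ and ψ′ at x = 0 gives r = (k₁ − k₂)/(k₁ + k₂), so R = r² = 0.01212 and T = 1 − R = 0.9879.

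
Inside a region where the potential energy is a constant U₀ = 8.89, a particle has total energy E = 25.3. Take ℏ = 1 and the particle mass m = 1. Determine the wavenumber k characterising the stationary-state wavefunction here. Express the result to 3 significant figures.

k = 5.73

With E > U₀ the solution is oscillatory, ψ ∝ e^{±ikx} with k = √(2m(E − U₀))/ℏ.
k = √(2 × 1 × 16.41) = 5.729.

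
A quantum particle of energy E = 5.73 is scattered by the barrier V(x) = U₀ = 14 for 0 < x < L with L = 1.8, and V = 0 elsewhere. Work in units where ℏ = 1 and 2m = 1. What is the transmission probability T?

T = 0.000123

E < U₀: inside the barrier ψ ∝ e^{±κx} with κ = √(2m(U₀ − E))/ℏ = 2.876.
κL = 5.176, sinh(κL) = 88.52.
The exact tunnelling result is T⁻¹ = 1 + U₀² sinh²(κL) / [4E(U₀ − E)] = 8103, so T = 0.000123.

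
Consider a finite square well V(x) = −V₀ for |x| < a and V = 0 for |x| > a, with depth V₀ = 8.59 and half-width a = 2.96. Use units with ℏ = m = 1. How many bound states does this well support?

N = 8

The dimensionless depth is z₀ = a√(2mV₀)/ℏ = 2.96 × √(17.18) = 12.27.
A new bound state (alternating even/odd) appears each time z₀ passes a multiple of π/2, so N = ⌊2z₀/π⌋ + 1 = ⌊7.811⌋ + 1 = 8.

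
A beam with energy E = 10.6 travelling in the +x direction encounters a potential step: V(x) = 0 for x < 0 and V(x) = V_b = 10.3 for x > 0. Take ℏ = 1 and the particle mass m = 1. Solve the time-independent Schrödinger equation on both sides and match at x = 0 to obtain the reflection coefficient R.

R = 0.507

The wavenumbers are k₁ = √(2mE)/ℏ = 4.604 on the left and k₂ = √(2m(E − V_b))/ℏ = 0.7746 on the right.
Matching ψ and ψ′ at x = 0 gives r = (k₁ − k₂)/(k₁ + k₂), so R = r² = 0.5069 and T = 1 − R = 0.4931.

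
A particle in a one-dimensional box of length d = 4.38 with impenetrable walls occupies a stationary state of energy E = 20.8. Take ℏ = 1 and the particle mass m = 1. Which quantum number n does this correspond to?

n = 9

For an infinite well E_n = n²π²ℏ²/(2md²), so n = (d/πℏ)√(2mE).
n = (4.38/π) × √(2 × 1 × 20.8) = 8.992 → n = 9.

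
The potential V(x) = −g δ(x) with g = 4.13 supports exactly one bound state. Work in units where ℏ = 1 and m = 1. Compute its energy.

The bound state is ψ(x) = √κ e^{−κ|x|}. The derivative jump ψ'(0⁺) − ψ'(0⁻) = −(2mg/ℏ²)ψ(0) fixes κ = mg/ℏ² = 4.130.
Then E = −ℏ²κ²/(2m) = −mg²/(2ℏ²) = -8.528.

E = -8.53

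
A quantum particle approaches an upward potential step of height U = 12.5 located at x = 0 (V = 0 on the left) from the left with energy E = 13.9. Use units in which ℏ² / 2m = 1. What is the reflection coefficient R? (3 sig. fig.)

R = 0.269

On each side the TISE gives plane waves with k = √(2m(E − V))/ℏ: k₁ = √(2·½·13.9) = 3.728, k₂ = √(2·½·1.4) = 1.183.
Matching ψ and ψ′ at x = 0 gives r = (k₁ − k₂)/(k₁ + k₂), so R = r² = 0.2685 and T = 1 − R = 0.7315.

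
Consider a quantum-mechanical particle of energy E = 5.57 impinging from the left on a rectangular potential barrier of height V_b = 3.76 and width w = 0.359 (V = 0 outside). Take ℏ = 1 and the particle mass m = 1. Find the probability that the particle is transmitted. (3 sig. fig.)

E > V_b: inside the barrier k₂ = √(2m(E − V_b))/ℏ = 1.903, k₂w = 0.6830.
Matching at both interfaces gives T⁻¹ = 1 + V_b² sin²(k₂w) / [4E(E − V_b)] = 1.140, hence T = 0.877.

T = 0.877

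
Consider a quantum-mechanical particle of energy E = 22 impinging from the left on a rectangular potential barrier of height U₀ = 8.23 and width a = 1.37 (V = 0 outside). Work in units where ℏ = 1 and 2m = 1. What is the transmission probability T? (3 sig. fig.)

Above the barrier the interior wavenumber is k₂ = √(2m(E − U₀))/ℏ = 3.711, giving phase k₂a = 5.084.
Matching at both interfaces gives T⁻¹ = 1 + U₀² sin²(k₂a) / [4E(E − U₀)] = 1.049, hence T = 0.954.

T = 0.954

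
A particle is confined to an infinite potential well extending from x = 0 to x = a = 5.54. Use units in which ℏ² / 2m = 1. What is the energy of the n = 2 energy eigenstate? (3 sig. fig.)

The infinite-well eigenfunctions ψ_n = √(2/a) sin(nπx/a) vanish at both walls, giving E_n = n²π²ℏ²/(2ma²).
E_2 = 2² × π² / (2 × 0.5 × 5.54²) = 1.286.

E = 1.29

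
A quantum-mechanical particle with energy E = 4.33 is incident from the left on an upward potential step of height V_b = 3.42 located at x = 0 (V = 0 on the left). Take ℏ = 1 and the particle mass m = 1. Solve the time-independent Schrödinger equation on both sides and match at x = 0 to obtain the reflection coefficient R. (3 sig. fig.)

R = 0.138

The wavenumbers are k₁ = √(2mE)/ℏ = 2.943 on the left and k₂ = √(2m(E − V_b))/ℏ = 1.349 on the right.
Matching ψ and ψ′ at x = 0 gives r = (k₁ − k₂)/(k₁ + k₂), so R = r² = 0.1379 and T = 1 − R = 0.8621.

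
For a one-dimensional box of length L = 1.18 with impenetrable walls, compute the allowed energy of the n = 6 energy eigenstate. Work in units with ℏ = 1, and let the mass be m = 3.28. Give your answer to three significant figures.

The infinite-well eigenfunctions ψ_n = √(2/L) sin(nπx/L) vanish at both walls, giving E_n = n²π²ℏ²/(2mL²).
E_6 = 6² × π² / (2 × 3.28 × 1.18²) = 38.90.

E = 38.9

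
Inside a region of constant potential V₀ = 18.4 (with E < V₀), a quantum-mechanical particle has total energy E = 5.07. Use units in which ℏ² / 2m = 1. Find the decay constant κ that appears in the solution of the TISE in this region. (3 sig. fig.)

Since E < V₀ the TISE in this region is ψ'' = κ²ψ with κ = √(2m(V₀ − E))/ℏ.
κ = √(2 × 0.5 × 13.33) = 3.651.

κ = 3.65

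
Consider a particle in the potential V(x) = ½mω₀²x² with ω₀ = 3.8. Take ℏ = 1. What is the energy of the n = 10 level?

E = 39.9

The oscillator eigenvalues are E_n = ℏω₀(n + ½), so E_10 = 3.8 × 10.5 = 39.90.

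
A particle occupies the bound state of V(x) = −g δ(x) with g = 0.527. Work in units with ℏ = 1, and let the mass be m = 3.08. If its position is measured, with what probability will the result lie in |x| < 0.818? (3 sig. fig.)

P = 0.930

The normalised bound state is ψ = √κ e^{−κ|x|} with κ = mg/ℏ² = 1.623.
P(|x| < d) = ∫_{−d}^{d} κ e^{−2κ|x|} dx = 1 − e^{−2κd} = 1 − e^{−2.655} = 0.9297.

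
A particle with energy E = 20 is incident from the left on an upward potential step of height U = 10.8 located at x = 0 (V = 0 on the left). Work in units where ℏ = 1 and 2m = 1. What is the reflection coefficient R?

On each side the TISE gives plane waves with k = √(2m(E − V))/ℏ: k₁ = √(2·½·20) = 4.472, k₂ = √(2·½·9.2) = 3.033.
Matching ψ and ψ′ at x = 0 gives r = (k₁ − k₂)/(k₁ + k₂), so R = r² = 0.03676 and T = 1 − R = 0.9632.

R = 0.0368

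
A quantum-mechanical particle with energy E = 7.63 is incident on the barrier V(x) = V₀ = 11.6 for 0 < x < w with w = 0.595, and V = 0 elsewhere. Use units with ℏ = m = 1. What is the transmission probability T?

Since E < V₀ the interior solution is evanescent with decay constant κ = √(2m(V₀ − E))/ℏ = 2.818.
κw = 1.677, sinh(κw) = 2.580.
Matching ψ, ψ′ at both faces gives T = [1 + V₀² sinh²(κw) / (4E(V₀ − E))]⁻¹ = 1/8.393 = 0.119.

T = 0.119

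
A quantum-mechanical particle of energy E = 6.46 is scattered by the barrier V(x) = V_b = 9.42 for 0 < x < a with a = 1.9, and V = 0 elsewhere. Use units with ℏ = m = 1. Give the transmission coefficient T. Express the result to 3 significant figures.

T = 0.000333

Since E < V_b the interior solution is evanescent with decay constant κ = √(2m(V_b − E))/ℏ = 2.433.
κa = 4.623, sinh(κa) = 50.89.
The exact tunnelling result is T⁻¹ = 1 + V_b² sinh²(κa) / [4E(V_b − E)] = 3006, so T = 0.000333.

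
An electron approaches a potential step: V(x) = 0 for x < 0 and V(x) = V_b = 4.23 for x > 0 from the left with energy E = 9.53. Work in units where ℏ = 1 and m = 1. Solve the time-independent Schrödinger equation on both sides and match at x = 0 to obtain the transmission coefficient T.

The wavenumbers are k₁ = √(2mE)/ℏ = 4.366 on the left and k₂ = √(2m(E − V_b))/ℏ = 3.256 on the right.
Continuity of ψ and ψ′ at the step yields the reflection amplitude r = (k₁ − k₂)/(k₁ + k₂) = 0.1456; thus R = |r|² = 0.02121, T = 0.9788.

T = 0.979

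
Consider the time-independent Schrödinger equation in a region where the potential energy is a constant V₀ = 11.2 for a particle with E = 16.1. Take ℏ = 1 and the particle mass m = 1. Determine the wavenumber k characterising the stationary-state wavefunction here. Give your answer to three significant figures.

With E > V₀ the solution is oscillatory, ψ ∝ e^{±ikx} with k = √(2m(E − V₀))/ℏ.
k = √(2 × 1 × 4.9) = 3.130.

k = 3.13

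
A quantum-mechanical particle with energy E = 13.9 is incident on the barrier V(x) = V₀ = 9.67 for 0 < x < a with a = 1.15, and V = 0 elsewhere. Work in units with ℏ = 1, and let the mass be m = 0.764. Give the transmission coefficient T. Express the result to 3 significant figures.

T = 0.982

Above the barrier the interior wavenumber is k₂ = √(2m(E − V₀))/ℏ = 2.542, giving phase k₂a = 2.924.
T = [1 + V₀² sin²(k₂a) / (4E(E − V₀))]⁻¹ = 1/1.019 = 0.982.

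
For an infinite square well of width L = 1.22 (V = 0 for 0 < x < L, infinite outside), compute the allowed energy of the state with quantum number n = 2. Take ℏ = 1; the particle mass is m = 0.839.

E = 15.8

The infinite-well eigenfunctions ψ_n = √(2/L) sin(nπx/L) vanish at both walls, giving E_n = n²π²ℏ²/(2mL²).
E_2 = 2² × π² / (2 × 0.839 × 1.22²) = 15.81.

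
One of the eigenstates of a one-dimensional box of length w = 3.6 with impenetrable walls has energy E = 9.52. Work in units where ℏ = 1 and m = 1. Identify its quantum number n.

For an infinite well E_n = n²π²ℏ²/(2mw²), so n = (w/πℏ)√(2mE).
n = (3.6/π) × √(2 × 1 × 9.52) = 5.000 → n = 5.

n = 5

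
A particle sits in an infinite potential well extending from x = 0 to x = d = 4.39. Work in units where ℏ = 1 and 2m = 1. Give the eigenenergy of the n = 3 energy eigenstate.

E = 4.61

The infinite-well eigenfunctions ψ_n = √(2/d) sin(nπx/d) vanish at both walls, giving E_n = n²π²ℏ²/(2md²).
E_3 = 3² × π² / (2 × 0.5 × 4.39²) = 4.609.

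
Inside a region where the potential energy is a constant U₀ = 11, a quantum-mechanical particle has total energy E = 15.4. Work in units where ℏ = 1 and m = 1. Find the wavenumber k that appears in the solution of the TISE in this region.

k = 2.97

With E > U₀ the solution is oscillatory, ψ ∝ e^{±ikx} with k = √(2m(E − U₀))/ℏ.
k = √(2 × 1 × 4.4) = 2.966.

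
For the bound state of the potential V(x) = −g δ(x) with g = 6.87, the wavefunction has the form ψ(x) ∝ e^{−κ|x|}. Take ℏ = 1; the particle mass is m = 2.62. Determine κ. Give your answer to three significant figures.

κ = 18.0

Integrating the TISE across x = 0 gives the cusp condition ψ'(0⁺) − ψ'(0⁻) = −(2mg/ℏ²)ψ(0).
With ψ ∝ e^{−κ|x|} this yields −2κ = −2mg/ℏ², so κ = mg/ℏ² = 18.00.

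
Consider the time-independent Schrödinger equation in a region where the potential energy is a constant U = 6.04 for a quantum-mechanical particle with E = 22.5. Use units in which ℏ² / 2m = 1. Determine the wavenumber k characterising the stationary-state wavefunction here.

With E > U the solution is oscillatory, ψ ∝ e^{±ikx} with k = √(2m(E − U))/ℏ.
k = √(2 × 0.5 × 16.46) = 4.057.

k = 4.06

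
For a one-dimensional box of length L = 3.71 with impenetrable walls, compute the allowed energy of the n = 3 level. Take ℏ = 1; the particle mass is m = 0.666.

E = 4.84

Requiring ψ(0) = ψ(L) = 0 quantises k = nπ/L, hence E_n = ℏ²k²/2m = n²π²ℏ²/(2mL²).
E_3 = 3² × π² / (2 × 0.666 × 3.71²) = 4.845.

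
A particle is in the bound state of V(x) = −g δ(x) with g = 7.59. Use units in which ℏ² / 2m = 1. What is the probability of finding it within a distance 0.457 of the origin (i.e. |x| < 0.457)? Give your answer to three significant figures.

The normalised bound state is ψ = √κ e^{−κ|x|} with κ = mg/ℏ² = 3.795.
P(|x| < d) = ∫_{−d}^{d} κ e^{−2κ|x|} dx = 1 − e^{−2κd} = 1 − e^{−3.469} = 0.9688.

P = 0.969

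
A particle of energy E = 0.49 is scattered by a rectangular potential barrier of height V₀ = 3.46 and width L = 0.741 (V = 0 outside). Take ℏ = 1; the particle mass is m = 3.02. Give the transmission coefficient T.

E < V₀: inside the barrier ψ ∝ e^{±κx} with κ = √(2m(V₀ − E))/ℏ = 4.235.
κL = 3.138, sinh(κL) = 11.51.
Matching ψ, ψ′ at both faces gives T = [1 + V₀² sinh²(κL) / (4E(V₀ − E))]⁻¹ = 1/273.6 = 0.00366.

T = 0.00366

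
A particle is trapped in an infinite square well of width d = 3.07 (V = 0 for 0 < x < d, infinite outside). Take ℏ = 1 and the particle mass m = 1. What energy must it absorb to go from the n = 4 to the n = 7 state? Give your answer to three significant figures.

ΔE = 17.3

E_n = n²π²ℏ²/(2md²), so ΔE = (7² − 4²) π²ℏ²/(2md²).
ΔE = 33 × π² / (2 × 1 × 3.07²) = 17.28.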